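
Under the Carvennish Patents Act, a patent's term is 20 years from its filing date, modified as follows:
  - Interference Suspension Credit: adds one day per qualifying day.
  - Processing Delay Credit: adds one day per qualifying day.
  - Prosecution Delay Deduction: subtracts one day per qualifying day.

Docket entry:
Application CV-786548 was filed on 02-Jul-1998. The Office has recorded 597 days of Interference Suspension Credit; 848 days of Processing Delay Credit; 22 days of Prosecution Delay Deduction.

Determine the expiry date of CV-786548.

Base term: filing date + 20 years → 2 July 2018.
Interference Suspension Credit: +597 days → 19 February 2020.
Processing Delay Credit: +848 days → 16 June 2022.
Prosecution Delay Deduction: −22 days → 25 May 2022.

May 25, 2022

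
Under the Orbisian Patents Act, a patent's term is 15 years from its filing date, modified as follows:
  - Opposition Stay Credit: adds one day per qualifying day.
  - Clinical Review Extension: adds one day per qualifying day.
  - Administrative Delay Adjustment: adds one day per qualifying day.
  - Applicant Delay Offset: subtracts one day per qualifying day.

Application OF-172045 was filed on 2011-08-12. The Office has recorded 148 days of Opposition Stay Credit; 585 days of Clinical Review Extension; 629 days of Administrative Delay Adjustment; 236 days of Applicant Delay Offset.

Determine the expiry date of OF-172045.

Base term: filing date + 15 years → 12 August 2026.
Opposition Stay Credit: +148 days → 7 January 2027.
Clinical Review Extension: +585 days → 14 August 2028.
Administrative Delay Adjustment: +629 days → 5 May 2030.
Applicant Delay Offset: −236 days → 11 September 2029.

September 11, 2029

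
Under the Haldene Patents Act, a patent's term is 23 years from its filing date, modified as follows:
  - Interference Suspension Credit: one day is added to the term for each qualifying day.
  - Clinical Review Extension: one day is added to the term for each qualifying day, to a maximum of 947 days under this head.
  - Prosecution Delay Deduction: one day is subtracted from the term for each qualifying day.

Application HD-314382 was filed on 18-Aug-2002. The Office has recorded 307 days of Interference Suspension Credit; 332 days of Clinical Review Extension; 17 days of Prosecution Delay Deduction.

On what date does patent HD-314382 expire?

Base term: filing date + 23 years → 18 August 2025.
Interference Suspension Credit: +307 days → 21 June 2026.
Clinical Review Extension: 332 days (within the 947-day cap) → +332 days → 19 May 2027.
Prosecution Delay Deduction: −17 days → 2 May 2027.

2027-05-02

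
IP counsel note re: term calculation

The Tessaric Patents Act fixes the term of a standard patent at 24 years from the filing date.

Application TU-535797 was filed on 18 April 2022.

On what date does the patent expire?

2046-04-18

Filing date + 24 years → 18 April 2046.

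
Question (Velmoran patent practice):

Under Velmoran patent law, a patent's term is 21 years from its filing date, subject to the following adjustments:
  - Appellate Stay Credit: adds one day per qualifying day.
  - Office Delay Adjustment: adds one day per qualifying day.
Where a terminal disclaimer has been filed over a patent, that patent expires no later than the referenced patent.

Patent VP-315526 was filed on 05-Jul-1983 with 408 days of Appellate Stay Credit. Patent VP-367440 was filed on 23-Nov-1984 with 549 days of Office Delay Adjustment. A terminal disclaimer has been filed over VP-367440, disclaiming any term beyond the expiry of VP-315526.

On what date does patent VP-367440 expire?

2005-08-17

Natural term of VP-367440:
  Base: filing + 21 years → 23 November 2005.
  Office Delay Adjustment: +549 days → 26 May 2007.
Expiry of referenced patent VP-315526:
  Base: filing + 21 years → 5 July 2004.
  Appellate Stay Credit: +408 days → 17 August 2005.
Terminal disclaimer: VP-367440 expires on the earlier of 26 May 2007 and 17 August 2005.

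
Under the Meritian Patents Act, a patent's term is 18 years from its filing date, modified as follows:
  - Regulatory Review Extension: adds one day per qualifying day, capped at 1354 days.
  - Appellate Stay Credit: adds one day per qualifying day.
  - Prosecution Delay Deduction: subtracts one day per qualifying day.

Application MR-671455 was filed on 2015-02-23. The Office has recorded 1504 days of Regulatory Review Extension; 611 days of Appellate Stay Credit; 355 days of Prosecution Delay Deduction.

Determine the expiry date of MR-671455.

2037-07-22

Base term: filing date + 18 years → 23 February 2033.
Regulatory Review Extension: 1504 days claimed exceeds the 1354-day cap, so +1354 days → 8 November 2036.
Appellate Stay Credit: +611 days → 12 July 2038.
Prosecution Delay Deduction: −355 days → 22 July 2037.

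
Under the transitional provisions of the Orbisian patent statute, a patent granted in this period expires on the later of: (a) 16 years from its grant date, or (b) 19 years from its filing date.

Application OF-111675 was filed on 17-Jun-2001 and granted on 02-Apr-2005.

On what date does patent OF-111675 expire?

(a) grant + 16 years → 2 April 2021.
(b) filing + 19 years → 17 June 2020.
Later of the two: 2 April 2021.

April 2, 2021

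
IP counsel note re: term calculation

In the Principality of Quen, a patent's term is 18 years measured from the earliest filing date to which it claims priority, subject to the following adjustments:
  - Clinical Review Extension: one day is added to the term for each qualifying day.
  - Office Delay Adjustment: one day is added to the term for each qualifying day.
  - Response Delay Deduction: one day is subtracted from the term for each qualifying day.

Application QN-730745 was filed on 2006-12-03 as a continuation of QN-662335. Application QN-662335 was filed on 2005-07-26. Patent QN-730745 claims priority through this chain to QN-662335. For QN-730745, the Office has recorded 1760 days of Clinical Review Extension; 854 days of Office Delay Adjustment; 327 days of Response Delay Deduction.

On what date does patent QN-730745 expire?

Earliest priority filing: 26 July 2005.
Base term: 26 July 2005 + 18 years → 26 July 2023.
Clinical Review Extension: +1760 days → 20 May 2028.
Office Delay Adjustment: +854 days → 21 September 2030.
Response Delay Deduction: −327 days → 29 October 2029.

2029-10-29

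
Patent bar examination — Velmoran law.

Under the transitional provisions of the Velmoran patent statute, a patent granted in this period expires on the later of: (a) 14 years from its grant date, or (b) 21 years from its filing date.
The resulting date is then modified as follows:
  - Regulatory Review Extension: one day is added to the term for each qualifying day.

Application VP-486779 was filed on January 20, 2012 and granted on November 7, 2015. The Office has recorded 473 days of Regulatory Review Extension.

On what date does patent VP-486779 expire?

(a) grant + 14 years → 7 November 2029.
(b) filing + 21 years → 20 January 2033.
Later of the two: 20 January 2033.
Regulatory Review Extension: +473 days → 8 May 2034.

2034-05-08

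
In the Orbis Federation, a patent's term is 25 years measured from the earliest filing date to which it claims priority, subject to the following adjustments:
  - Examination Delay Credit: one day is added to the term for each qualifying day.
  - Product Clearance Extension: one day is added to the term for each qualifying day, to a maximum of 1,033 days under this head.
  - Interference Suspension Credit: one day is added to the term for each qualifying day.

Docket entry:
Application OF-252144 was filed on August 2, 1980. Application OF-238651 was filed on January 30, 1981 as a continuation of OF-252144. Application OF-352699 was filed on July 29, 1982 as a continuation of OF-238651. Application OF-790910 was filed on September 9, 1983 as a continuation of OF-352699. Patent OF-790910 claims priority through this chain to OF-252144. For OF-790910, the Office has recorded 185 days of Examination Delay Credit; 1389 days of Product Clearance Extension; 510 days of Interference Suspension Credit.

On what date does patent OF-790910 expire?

Earliest priority filing: 2 August 1980.
Base term: 2 August 1980 + 25 years → 2 August 2005.
Examination Delay Credit: +185 days → 3 February 2006.
Product Clearance Extension: 1389 days claimed exceeds the 1033-day cap, so +1033 days → 2 December 2008.
Interference Suspension Credit: +510 days → 26 April 2010.

April 26, 2010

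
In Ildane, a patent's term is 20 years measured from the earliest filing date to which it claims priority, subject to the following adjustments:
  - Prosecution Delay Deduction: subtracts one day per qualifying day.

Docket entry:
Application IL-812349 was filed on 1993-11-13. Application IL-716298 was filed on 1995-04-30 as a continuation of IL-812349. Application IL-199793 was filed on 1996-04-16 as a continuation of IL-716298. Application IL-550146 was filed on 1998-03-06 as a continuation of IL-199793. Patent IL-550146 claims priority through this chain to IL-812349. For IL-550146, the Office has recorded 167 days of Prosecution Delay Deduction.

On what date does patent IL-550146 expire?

May 30, 2013

Earliest priority filing: 13 November 1993.
Base term: 13 November 1993 + 20 years → 13 November 2013.
Prosecution Delay Deduction: −167 days → 30 May 2013.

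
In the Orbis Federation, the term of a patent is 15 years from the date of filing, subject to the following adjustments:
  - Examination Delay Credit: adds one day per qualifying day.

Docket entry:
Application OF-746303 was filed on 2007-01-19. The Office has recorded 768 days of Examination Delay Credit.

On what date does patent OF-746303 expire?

2024-02-26

Base term: filing date + 15 years → 19 January 2022.
Examination Delay Credit: +768 days → 26 February 2024.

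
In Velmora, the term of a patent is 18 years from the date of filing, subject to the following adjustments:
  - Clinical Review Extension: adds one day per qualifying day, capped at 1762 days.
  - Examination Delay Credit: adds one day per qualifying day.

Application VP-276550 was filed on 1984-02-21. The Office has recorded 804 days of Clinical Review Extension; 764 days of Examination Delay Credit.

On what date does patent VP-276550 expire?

Base term: filing date + 18 years → 21 February 2002.
Clinical Review Extension: 804 days (within the 1762-day cap) → +804 days → 5 May 2004.
Examination Delay Credit: +764 days → 8 June 2006.

June 8, 2006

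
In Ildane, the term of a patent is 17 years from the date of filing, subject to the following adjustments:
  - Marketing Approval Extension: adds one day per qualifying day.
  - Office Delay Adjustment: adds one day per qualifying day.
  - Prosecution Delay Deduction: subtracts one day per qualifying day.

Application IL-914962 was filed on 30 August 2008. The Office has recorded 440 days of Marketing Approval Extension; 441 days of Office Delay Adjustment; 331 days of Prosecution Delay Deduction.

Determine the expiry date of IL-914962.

Base term: filing date + 17 years → 30 August 2025.
Marketing Approval Extension: +440 days → 13 November 2026.
Office Delay Adjustment: +441 days → 28 January 2028.
Prosecution Delay Deduction: −331 days → 3 March 2027.

2027-03-03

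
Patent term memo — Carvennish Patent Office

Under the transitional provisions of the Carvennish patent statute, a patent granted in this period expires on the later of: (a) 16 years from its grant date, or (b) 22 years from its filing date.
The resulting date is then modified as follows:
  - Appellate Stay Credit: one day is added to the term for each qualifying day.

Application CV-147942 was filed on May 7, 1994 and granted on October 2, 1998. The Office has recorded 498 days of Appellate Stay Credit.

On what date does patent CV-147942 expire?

(a) grant + 16 years → 2 October 2014.
(b) filing + 22 years → 7 May 2016.
Later of the two: 7 May 2016.
Appellate Stay Credit: +498 days → 17 September 2017.

2017-09-17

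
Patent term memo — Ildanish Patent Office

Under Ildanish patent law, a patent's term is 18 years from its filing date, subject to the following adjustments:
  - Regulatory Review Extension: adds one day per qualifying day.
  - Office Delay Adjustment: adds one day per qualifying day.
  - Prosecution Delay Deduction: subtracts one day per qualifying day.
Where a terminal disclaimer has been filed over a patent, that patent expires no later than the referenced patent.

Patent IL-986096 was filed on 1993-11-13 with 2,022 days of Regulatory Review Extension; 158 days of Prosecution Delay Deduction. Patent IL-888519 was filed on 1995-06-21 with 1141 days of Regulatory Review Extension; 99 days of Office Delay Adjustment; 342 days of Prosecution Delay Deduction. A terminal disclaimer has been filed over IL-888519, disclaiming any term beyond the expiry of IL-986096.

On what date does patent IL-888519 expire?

Natural term of IL-888519:
  Base: filing + 18 years → 21 June 2013.
  Regulatory Review Extension: +1141 days → 5 August 2016.
  Office Delay Adjustment: +99 days → 12 November 2016.
  Prosecution Delay Deduction: −342 days → 6 December 2015.
Expiry of referenced patent IL-986096:
  Base: filing + 18 years → 13 November 2011.
  Regulatory Review Extension: +2022 days → 27 May 2017.
  Prosecution Delay Deduction: −158 days → 20 December 2016.
Terminal disclaimer: IL-888519 expires on the earlier of 6 December 2015 and 20 December 2016.

2015-12-06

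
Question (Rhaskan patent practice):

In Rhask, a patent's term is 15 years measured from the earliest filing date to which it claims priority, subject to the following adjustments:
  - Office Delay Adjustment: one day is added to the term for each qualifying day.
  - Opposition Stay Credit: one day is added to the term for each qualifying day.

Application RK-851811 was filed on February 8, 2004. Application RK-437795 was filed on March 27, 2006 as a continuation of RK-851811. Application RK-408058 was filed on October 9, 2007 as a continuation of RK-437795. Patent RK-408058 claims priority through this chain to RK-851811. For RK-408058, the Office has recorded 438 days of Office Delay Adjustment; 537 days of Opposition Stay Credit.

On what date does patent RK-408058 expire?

2021-10-10

Earliest priority filing: 8 February 2004.
Base term: 8 February 2004 + 15 years → 8 February 2019.
Office Delay Adjustment: +438 days → 21 April 2020.
Opposition Stay Credit: +537 days → 10 October 2021.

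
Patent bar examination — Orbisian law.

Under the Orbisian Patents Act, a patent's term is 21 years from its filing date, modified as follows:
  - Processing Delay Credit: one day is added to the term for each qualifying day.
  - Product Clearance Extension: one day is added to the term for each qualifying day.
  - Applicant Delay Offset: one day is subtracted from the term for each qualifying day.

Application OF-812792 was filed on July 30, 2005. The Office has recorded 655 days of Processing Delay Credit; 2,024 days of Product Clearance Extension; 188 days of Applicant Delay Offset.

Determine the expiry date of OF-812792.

May 25, 2033

Base term: filing date + 21 years → 30 July 2026.
Processing Delay Credit: +655 days → 15 May 2028.
Product Clearance Extension: +2024 days → 29 November 2033.
Applicant Delay Offset: −188 days → 25 May 2033.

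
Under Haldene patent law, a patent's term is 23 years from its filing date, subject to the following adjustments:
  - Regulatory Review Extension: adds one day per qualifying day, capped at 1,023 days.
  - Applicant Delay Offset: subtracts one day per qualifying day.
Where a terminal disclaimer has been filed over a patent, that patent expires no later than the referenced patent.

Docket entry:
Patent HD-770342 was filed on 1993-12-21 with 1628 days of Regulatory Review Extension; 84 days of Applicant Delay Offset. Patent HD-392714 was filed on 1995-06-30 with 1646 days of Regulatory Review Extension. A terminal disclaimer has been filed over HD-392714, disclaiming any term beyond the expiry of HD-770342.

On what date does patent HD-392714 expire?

Natural term of HD-392714:
  Base: filing + 23 years → 30 June 2018.
  Regulatory Review Extension: 1646 days claimed exceeds the 1023-day cap, so +1023 days → 18 April 2021.
Expiry of referenced patent HD-770342:
  Base: filing + 23 years → 21 December 2016.
  Regulatory Review Extension: 1628 days claimed exceeds the 1023-day cap, so +1023 days → 10 October 2019.
  Applicant Delay Offset: −84 days → 18 July 2019.
Terminal disclaimer: HD-392714 expires on the earlier of 18 April 2021 and 18 July 2019.

2019-07-18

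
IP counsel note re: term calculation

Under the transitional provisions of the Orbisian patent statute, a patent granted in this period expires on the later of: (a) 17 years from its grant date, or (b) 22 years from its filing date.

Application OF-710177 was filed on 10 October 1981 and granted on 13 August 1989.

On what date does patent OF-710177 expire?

2006-08-13

(a) grant + 17 years → 13 August 2006.
(b) filing + 22 years → 10 October 2003.
Later of the two: 13 August 2006.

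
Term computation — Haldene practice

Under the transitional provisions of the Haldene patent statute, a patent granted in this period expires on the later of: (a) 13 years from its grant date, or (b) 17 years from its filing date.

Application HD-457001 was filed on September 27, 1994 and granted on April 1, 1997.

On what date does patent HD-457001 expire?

2011-09-27

(a) grant + 13 years → 1 April 2010.
(b) filing + 17 years → 27 September 2011.
Later of the two: 27 September 2011.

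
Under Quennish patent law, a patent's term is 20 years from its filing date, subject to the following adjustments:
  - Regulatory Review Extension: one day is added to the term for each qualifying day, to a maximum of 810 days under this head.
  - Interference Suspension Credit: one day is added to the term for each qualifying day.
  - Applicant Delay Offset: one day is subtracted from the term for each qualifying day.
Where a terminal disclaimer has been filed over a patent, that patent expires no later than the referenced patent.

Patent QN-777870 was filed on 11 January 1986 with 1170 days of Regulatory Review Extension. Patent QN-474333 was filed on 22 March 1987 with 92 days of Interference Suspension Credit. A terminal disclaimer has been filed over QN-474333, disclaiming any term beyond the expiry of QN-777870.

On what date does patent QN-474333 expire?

June 22, 2007

Natural term of QN-474333:
  Base: filing + 20 years → 22 March 2007.
  Interference Suspension Credit: +92 days → 22 June 2007.
Expiry of referenced patent QN-777870:
  Base: filing + 20 years → 11 January 2006.
  Regulatory Review Extension: 1170 days claimed exceeds the 810-day cap, so +810 days → 31 March 2008.
Terminal disclaimer: QN-474333 expires on the earlier of 22 June 2007 and 31 March 2008.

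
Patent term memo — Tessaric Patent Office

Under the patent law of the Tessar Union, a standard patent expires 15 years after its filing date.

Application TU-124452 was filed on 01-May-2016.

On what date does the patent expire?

2031-05-01

Filing date + 15 years → 1 May 2031.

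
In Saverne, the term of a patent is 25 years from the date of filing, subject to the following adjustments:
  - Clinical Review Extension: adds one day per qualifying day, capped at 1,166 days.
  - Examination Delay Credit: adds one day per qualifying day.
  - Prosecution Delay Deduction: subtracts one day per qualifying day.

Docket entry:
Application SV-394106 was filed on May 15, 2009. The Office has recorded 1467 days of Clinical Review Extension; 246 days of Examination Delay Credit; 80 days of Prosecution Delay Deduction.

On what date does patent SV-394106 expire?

Base term: filing date + 25 years → 15 May 2034.
Clinical Review Extension: 1467 days claimed exceeds the 1166-day cap, so +1166 days → 24 July 2037.
Examination Delay Credit: +246 days → 27 March 2038.
Prosecution Delay Deduction: −80 days → 6 January 2038.

January 6, 2038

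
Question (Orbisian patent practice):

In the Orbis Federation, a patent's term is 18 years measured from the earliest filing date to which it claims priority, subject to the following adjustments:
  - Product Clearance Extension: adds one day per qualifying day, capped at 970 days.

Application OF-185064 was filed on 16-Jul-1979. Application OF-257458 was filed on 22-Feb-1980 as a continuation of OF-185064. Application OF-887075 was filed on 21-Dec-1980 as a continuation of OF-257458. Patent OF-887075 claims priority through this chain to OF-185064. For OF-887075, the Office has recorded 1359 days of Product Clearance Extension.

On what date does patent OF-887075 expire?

Earliest priority filing: 16 July 1979.
Base term: 16 July 1979 + 18 years → 16 July 1997.
Product Clearance Extension: 1359 days claimed exceeds the 970-day cap, so +970 days → 12 March 2000.

March 12, 2000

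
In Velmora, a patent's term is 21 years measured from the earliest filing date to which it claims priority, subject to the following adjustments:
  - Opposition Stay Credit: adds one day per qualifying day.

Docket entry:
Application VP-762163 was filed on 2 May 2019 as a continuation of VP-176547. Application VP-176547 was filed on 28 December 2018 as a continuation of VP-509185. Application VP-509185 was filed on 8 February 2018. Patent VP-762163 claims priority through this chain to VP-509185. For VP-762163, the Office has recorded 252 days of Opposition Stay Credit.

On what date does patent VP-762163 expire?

Earliest priority filing: 8 February 2018.
Base term: 8 February 2018 + 21 years → 8 February 2039.
Opposition Stay Credit: +252 days → 18 October 2039.

October 18, 2039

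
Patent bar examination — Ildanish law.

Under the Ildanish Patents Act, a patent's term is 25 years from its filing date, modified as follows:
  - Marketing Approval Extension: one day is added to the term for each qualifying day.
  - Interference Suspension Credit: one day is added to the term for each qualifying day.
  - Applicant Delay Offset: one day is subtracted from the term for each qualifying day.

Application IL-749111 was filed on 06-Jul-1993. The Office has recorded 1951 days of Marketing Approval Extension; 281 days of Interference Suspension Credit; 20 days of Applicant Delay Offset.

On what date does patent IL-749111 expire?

2024-07-26

Base term: filing date + 25 years → 6 July 2018.
Marketing Approval Extension: +1951 days → 8 November 2023.
Interference Suspension Credit: +281 days → 15 August 2024.
Applicant Delay Offset: −20 days → 26 July 2024.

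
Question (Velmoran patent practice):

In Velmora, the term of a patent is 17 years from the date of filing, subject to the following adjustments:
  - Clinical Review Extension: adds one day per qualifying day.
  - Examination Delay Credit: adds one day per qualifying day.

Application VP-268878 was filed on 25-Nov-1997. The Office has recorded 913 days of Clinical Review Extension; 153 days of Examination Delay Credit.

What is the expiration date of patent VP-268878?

October 26, 2017

Base term: filing date + 17 years → 25 November 2014.
Clinical Review Extension: +913 days → 26 May 2017.
Examination Delay Credit: +153 days → 26 October 2017.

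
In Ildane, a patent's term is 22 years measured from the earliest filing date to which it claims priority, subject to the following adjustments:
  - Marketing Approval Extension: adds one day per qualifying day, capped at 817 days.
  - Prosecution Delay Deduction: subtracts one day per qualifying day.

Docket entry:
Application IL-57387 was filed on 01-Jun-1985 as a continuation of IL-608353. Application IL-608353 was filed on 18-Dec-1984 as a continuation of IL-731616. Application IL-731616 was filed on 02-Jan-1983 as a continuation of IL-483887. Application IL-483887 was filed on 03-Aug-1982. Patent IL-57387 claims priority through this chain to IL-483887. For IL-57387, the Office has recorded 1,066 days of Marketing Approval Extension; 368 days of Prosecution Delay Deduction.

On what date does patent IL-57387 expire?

Earliest priority filing: 3 August 1982.
Base term: 3 August 1982 + 22 years → 3 August 2004.
Marketing Approval Extension: 1066 days claimed exceeds the 817-day cap, so +817 days → 29 October 2006.
Prosecution Delay Deduction: −368 days → 26 October 2005.

2005-10-26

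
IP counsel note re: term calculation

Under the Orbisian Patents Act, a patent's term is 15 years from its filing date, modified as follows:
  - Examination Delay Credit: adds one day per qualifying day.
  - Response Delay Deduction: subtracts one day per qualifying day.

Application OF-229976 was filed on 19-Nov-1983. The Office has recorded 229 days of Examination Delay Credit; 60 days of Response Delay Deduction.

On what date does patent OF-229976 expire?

Base term: filing date + 15 years → 19 November 1998.
Examination Delay Credit: +229 days → 6 July 1999.
Response Delay Deduction: −60 days → 7 May 1999.

1999-05-07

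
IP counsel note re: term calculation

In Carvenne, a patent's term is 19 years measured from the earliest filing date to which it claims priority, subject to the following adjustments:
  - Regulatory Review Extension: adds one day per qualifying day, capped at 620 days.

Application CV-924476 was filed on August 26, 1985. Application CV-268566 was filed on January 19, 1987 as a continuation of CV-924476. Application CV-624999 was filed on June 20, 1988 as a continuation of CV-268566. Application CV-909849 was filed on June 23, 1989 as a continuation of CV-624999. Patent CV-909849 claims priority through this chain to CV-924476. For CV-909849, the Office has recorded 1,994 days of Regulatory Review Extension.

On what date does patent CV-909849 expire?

May 8, 2006

Earliest priority filing: 26 August 1985.
Base term: 26 August 1985 + 19 years → 26 August 2004.
Regulatory Review Extension: 1994 days claimed exceeds the 620-day cap, so +620 days → 8 May 2006.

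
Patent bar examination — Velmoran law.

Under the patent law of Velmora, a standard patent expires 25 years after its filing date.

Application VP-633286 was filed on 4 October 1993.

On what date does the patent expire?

Filing date + 25 years → 4 October 2018.

October 4, 2018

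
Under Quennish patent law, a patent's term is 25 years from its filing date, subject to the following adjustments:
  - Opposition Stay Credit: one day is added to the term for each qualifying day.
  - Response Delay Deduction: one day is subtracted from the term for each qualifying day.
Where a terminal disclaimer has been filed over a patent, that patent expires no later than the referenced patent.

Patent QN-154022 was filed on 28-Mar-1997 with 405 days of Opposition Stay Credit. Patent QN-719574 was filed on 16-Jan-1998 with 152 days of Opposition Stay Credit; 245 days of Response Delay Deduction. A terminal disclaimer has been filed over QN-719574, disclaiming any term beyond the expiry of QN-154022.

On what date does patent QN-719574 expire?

Natural term of QN-719574:
  Base: filing + 25 years → 16 January 2023.
  Opposition Stay Credit: +152 days → 17 June 2023.
  Response Delay Deduction: −245 days → 15 October 2022.
Expiry of referenced patent QN-154022:
  Base: filing + 25 years → 28 March 2022.
  Opposition Stay Credit: +405 days → 7 May 2023.
Terminal disclaimer: QN-719574 expires on the earlier of 15 October 2022 and 7 May 2023.

October 15, 2022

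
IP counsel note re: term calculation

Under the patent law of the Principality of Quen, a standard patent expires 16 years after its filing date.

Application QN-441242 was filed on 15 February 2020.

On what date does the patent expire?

Filing date + 16 years → 15 February 2036.

February 15, 2036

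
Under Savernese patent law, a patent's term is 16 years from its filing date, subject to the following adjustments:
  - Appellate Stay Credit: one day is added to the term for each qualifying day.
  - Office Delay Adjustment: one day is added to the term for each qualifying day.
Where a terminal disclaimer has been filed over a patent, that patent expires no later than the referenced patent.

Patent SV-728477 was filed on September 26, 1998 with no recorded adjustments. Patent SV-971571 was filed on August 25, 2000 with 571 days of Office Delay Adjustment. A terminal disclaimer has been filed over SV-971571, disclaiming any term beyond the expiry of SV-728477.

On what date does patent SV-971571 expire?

September 26, 2014

Natural term of SV-971571:
  Base: filing + 16 years → 25 August 2016.
  Office Delay Adjustment: +571 days → 19 March 2018.
Expiry of referenced patent SV-728477:
  Base: filing + 16 years → 26 September 2014.
Terminal disclaimer: SV-971571 expires on the earlier of 19 March 2018 and 26 September 2014.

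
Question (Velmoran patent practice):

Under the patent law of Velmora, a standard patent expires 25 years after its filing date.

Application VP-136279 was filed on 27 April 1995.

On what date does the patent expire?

2020-04-27

Filing date + 25 years → 27 April 2020.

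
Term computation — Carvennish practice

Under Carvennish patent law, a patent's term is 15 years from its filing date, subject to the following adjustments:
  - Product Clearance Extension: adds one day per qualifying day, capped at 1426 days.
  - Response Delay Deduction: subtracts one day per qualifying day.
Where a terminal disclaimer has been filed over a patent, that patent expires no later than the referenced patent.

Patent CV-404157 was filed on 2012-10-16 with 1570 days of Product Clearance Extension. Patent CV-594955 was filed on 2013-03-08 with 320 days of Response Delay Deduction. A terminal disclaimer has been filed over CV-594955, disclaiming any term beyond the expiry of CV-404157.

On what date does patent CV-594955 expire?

Natural term of CV-594955:
  Base: filing + 15 years → 8 March 2028.
  Response Delay Deduction: −320 days → 23 April 2027.
Expiry of referenced patent CV-404157:
  Base: filing + 15 years → 16 October 2027.
  Product Clearance Extension: 1570 days claimed exceeds the 1426-day cap, so +1426 days → 11 September 2031.
Terminal disclaimer: CV-594955 expires on the earlier of 23 April 2027 and 11 September 2031.

2027-04-23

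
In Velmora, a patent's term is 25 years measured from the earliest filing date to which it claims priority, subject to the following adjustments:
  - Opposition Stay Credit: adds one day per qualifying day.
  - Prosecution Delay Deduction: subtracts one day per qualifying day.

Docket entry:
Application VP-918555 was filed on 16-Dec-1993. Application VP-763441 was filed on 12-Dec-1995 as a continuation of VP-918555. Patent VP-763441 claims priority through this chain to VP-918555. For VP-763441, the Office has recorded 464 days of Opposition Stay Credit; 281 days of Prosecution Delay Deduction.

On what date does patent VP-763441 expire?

Earliest priority filing: 16 December 1993.
Base term: 16 December 1993 + 25 years → 16 December 2018.
Opposition Stay Credit: +464 days → 24 March 2020.
Prosecution Delay Deduction: −281 days → 17 June 2019.

2019-06-17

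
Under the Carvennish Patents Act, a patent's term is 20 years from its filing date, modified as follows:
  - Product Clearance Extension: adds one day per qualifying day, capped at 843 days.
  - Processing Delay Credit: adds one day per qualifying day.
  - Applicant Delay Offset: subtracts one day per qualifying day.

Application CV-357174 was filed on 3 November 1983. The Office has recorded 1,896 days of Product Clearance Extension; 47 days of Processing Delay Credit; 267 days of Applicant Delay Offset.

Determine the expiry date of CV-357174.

July 18, 2005

Base term: filing date + 20 years → 3 November 2003.
Product Clearance Extension: 1896 days claimed exceeds the 843-day cap, so +843 days → 23 February 2006.
Processing Delay Credit: +47 days → 11 April 2006.
Applicant Delay Offset: −267 days → 18 July 2005.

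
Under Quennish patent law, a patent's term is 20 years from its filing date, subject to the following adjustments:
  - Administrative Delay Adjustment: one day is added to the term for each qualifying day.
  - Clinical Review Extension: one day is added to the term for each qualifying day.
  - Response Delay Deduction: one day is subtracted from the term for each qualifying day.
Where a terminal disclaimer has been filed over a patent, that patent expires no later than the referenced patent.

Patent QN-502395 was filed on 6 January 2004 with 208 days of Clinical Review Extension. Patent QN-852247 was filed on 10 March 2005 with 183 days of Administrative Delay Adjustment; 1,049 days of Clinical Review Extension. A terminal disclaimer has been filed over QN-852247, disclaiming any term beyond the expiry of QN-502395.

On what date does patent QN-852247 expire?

August 1, 2024

Natural term of QN-852247:
  Base: filing + 20 years → 10 March 2025.
  Administrative Delay Adjustment: +183 days → 9 September 2025.
  Clinical Review Extension: +1049 days → 24 July 2028.
Expiry of referenced patent QN-502395:
  Base: filing + 20 years → 6 January 2024.
  Clinical Review Extension: +208 days → 1 August 2024.
Terminal disclaimer: QN-852247 expires on the earlier of 24 July 2028 and 1 August 2024.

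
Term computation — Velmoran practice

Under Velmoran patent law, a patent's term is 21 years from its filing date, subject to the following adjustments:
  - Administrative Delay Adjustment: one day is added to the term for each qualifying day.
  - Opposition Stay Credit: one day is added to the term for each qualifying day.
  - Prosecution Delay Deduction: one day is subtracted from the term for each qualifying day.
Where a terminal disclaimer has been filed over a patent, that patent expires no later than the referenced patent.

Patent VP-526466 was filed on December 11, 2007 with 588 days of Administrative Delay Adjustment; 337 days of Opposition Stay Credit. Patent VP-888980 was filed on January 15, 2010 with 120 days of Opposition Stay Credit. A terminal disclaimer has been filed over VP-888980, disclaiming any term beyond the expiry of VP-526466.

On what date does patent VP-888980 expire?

May 15, 2031

Natural term of VP-888980:
  Base: filing + 21 years → 15 January 2031.
  Opposition Stay Credit: +120 days → 15 May 2031.
Expiry of referenced patent VP-526466:
  Base: filing + 21 years → 11 December 2028.
  Administrative Delay Adjustment: +588 days → 22 July 2030.
  Opposition Stay Credit: +337 days → 24 June 2031.
Terminal disclaimer: VP-888980 expires on the earlier of 15 May 2031 and 24 June 2031.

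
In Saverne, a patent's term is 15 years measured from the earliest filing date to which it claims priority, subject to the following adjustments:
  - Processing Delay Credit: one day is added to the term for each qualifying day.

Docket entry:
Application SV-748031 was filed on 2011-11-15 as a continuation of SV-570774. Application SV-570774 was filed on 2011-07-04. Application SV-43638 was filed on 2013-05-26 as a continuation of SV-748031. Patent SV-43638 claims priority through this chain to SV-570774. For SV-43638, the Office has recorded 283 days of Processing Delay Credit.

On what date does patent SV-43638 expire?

Earliest priority filing: 4 July 2011.
Base term: 4 July 2011 + 15 years → 4 July 2026.
Processing Delay Credit: +283 days → 13 April 2027.

2027-04-13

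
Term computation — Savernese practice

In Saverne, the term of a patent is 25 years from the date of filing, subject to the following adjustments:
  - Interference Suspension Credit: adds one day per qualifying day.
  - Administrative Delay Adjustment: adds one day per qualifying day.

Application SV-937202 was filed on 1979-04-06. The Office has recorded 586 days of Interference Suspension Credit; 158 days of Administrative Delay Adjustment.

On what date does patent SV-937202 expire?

Base term: filing date + 25 years → 6 April 2004.
Interference Suspension Credit: +586 days → 13 November 2005.
Administrative Delay Adjustment: +158 days → 20 April 2006.

2006-04-20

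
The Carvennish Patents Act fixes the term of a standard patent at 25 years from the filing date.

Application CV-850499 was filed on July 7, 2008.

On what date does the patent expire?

Filing date + 25 years → 7 July 2033.

2033-07-07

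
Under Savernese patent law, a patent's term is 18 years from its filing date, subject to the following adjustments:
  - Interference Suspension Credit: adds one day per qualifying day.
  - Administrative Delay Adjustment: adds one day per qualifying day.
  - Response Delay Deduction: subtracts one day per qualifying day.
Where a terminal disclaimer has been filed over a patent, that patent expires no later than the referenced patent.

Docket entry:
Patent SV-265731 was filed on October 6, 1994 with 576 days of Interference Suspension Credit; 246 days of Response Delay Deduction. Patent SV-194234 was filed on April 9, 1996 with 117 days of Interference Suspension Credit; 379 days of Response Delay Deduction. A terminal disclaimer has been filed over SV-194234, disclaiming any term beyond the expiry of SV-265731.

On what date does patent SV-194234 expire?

Natural term of SV-194234:
  Base: filing + 18 years → 9 April 2014.
  Interference Suspension Credit: +117 days → 4 August 2014.
  Response Delay Deduction: −379 days → 21 July 2013.
Expiry of referenced patent SV-265731:
  Base: filing + 18 years → 6 October 2012.
  Interference Suspension Credit: +576 days → 5 May 2014.
  Response Delay Deduction: −246 days → 1 September 2013.
Terminal disclaimer: SV-194234 expires on the earlier of 21 July 2013 and 1 September 2013.

July 21, 2013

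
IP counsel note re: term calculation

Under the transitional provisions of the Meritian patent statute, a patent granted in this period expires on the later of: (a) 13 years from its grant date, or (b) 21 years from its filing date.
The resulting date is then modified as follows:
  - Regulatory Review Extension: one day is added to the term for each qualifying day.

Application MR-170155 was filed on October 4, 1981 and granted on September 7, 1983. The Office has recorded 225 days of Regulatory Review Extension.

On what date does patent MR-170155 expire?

(a) grant + 13 years → 7 September 1996.
(b) filing + 21 years → 4 October 2002.
Later of the two: 4 October 2002.
Regulatory Review Extension: +225 days → 17 May 2003.

May 17, 2003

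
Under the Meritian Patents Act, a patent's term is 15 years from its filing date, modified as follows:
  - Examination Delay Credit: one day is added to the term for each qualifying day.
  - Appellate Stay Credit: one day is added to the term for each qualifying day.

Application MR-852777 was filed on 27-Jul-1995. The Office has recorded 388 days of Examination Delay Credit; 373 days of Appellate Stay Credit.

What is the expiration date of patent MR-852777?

August 26, 2012

Base term: filing date + 15 years → 27 July 2010.
Examination Delay Credit: +388 days → 19 August 2011.
Appellate Stay Credit: +373 days → 26 August 2012.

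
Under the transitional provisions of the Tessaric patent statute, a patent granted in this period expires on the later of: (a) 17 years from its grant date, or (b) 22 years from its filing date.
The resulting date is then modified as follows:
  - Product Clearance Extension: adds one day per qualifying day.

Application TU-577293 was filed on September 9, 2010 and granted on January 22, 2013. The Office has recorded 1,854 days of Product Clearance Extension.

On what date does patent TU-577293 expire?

(a) grant + 17 years → 22 January 2030.
(b) filing + 22 years → 9 September 2032.
Later of the two: 9 September 2032.
Product Clearance Extension: +1854 days → 7 October 2037.

2037-10-07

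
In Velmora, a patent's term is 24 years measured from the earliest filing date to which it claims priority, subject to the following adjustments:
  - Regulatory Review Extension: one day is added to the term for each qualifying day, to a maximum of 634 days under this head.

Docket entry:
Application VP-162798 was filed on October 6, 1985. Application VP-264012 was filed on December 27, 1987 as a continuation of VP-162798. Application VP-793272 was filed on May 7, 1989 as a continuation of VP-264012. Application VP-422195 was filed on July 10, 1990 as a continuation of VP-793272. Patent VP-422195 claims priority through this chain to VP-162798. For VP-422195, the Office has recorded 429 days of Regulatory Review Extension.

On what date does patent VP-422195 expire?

Earliest priority filing: 6 October 1985.
Base term: 6 October 1985 + 24 years → 6 October 2009.
Regulatory Review Extension: 429 days (within the 634-day cap) → +429 days → 9 December 2010.

December 9, 2010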